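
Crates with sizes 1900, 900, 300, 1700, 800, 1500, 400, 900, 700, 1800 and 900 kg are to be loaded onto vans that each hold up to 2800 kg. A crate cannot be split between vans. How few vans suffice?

Total = 1900 + 1800 + 1700 + 1500 + 900 + 900 + 900 + 800 + 700 + 400 + 300 = 11800 kg.
Lower bound: ⌈11800/2800⌉ = 5 vans.
A packing using 5 vans:
  van 1: 1900 + 900 = 2800
  van 2: 1800 + 900 = 2700
  van 3: 1700 + 900 = 2600
  van 4: 1500 + 800 + 400 = 2700
  van 5: 700 + 300 = 1000
This matches the lower bound, so 5 is optimal.

5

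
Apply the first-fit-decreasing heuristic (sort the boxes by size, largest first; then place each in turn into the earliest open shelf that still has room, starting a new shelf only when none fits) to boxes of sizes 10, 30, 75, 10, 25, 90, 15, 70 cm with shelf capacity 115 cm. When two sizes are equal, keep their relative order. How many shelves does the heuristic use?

3

Sorted descending: 90, 75, 70, 30, 25, 15, 10, 10.
  90 → shelf 1 (new)  [load 90/115]
  75 → shelf 2 (new)  [load 75/115]
  70 → shelf 3 (new)  [load 70/115]
  30 → shelf 2  [load 105/115]
  25 → shelf 1  [load 115/115]
  15 → shelf 3  [load 85/115]
  10 → shelf 2  [load 115/115]
  10 → shelf 3  [load 95/115]
3 shelves opened.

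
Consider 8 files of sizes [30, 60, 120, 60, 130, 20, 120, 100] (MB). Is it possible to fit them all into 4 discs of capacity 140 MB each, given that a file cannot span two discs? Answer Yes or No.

Total = 640 MB; ⌈640/140⌉ = 5.
At least 5 discs are required, but only 4 are allowed.

No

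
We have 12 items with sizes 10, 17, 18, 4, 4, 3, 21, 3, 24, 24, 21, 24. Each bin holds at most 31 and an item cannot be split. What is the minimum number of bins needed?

7

Total = 24 + 24 + 24 + 21 + 21 + 18 + 17 + 10 + 4 + 4 + 3 + 3 = 173.
Lower bound: ⌈173/31⌉ = 6 bins.
Also, 7 items each exceed 31/2, and no two of those can share a bin, so at least 7 bins are needed.
A packing using 7 bins:
  bin 1: 24 + 4 + 3 = 31
  bin 2: 24 + 4 + 3 = 31
  bin 3: 24 = 24
  bin 4: 21 + 10 = 31
  bin 5: 21 = 21
  bin 6: 18 = 18
  bin 7: 17 = 17
This matches the lower bound, so 7 is optimal.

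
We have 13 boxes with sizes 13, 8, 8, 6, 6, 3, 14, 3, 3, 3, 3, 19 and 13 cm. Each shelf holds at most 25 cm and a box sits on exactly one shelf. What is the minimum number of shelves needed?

Total = 19 + 14 + 13 + 13 + 8 + 8 + 6 + 6 + 3 + 3 + 3 + 3 + 3 = 102 cm.
Lower bound: ⌈102/25⌉ = 5 shelves.
A packing using 5 shelves:
  shelf 1: 19 + 6 = 25
  shelf 2: 14 + 8 + 3 = 25
  shelf 3: 13 + 8 + 3 = 24
  shelf 4: 13 + 6 + 3 + 3 = 25
  shelf 5: 3 = 3
This matches the lower bound, so 5 is optimal.

5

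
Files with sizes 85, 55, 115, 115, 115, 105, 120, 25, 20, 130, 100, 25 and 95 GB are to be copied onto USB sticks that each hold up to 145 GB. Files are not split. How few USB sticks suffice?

Total = 130 + 120 + 115 + 115 + 115 + 105 + 100 + 95 + 85 + 55 + 25 + 25 + 20 = 1105 GB.
Lower bound: ⌈1105/145⌉ = 8 USB sticks.
Also, 9 files each exceed 145/2 GB, and no two of those can share a USB stick, so at least 9 USB sticks are needed.
A packing using 9 USB sticks:
  USB stick 1: 130 = 130
  USB stick 2: 120 + 25 = 145
  USB stick 3: 115 + 25 = 140
  USB stick 4: 115 + 20 = 135
  USB stick 5: 115 = 115
  USB stick 6: 105 = 105
  USB stick 7: 100 = 100
  USB stick 8: 95 = 95
  USB stick 9: 85 + 55 = 140
This matches the lower bound, so 9 is optimal.

9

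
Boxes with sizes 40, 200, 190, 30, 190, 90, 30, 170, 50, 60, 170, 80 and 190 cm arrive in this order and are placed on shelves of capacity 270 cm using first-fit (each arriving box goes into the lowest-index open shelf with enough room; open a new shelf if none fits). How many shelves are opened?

  40 → shelf 1 (new)  [load 40/270]
  200 → shelf 1  [load 240/270]
  190 → shelf 2 (new)  [load 190/270]
  30 → shelf 1  [load 270/270]
  190 → shelf 3 (new)  [load 190/270]
  90 → shelf 4 (new)  [load 90/270]
  30 → shelf 2  [load 220/270]
  170 → shelf 4  [load 260/270]
  50 → shelf 2  [load 270/270]
  60 → shelf 3  [load 250/270]
  170 → shelf 5 (new)  [load 170/270]
  80 → shelf 5  [load 250/270]
  190 → shelf 6 (new)  [load 190/270]
6 shelves opened.

6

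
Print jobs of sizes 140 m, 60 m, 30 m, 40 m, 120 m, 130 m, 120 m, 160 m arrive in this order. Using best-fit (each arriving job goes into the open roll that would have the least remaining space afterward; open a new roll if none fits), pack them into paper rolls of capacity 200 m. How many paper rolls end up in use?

5

  140 → roll 1 (new)  [load 140/200]
  60 → roll 1  [load 200/200]
  30 → roll 2 (new)  [load 30/200]
  40 → roll 2  [load 70/200]
  120 → roll 2  [load 190/200]
  130 → roll 3 (new)  [load 130/200]
  120 → roll 4 (new)  [load 120/200]
  160 → roll 5 (new)  [load 160/200]
5 paper rolls opened.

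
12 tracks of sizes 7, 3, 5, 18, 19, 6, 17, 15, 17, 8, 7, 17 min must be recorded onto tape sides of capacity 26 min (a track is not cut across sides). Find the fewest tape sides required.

6

Total = 19 + 18 + 17 + 17 + 17 + 15 + 8 + 7 + 7 + 6 + 5 + 3 = 139 min.
Lower bound: ⌈139/26⌉ = 6 tape sides.
A packing using 6 tape sides:
  side 1: 19 + 7 = 26
  side 2: 18 + 8 = 26
  side 3: 17 + 7 = 24
  side 4: 17 + 6 + 3 = 26
  side 5: 17 + 5 = 22
  side 6: 15 = 15
This matches the lower bound, so 6 is optimal.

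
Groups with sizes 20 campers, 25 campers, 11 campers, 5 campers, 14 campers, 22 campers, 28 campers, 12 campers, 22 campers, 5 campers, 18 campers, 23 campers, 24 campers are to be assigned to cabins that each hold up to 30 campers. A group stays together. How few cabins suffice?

9

Total = 28 + 25 + 24 + 23 + 22 + 22 + 20 + 18 + 14 + 12 + 11 + 5 + 5 = 229 campers.
Lower bound: ⌈229/30⌉ = 8 cabins.
A packing using 9 cabins:
  cabin 1: 28 = 28
  cabin 2: 25 + 5 = 30
  cabin 3: 24 + 5 = 29
  cabin 4: 23 = 23
  cabin 5: 22 = 22
  cabin 6: 22 = 22
  cabin 7: 20 = 20
  cabin 8: 18 + 12 = 30
  cabin 9: 14 + 11 = 25
No arrangement into 8 cabins stays within capacity, so 9 is optimal.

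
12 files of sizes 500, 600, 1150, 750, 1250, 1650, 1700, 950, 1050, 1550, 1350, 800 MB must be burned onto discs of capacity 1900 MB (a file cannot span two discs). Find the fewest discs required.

8

Total = 1700 + 1650 + 1550 + 1350 + 1250 + 1150 + 1050 + 950 + 800 + 750 + 600 + 500 = 13300 MB.
Lower bound: ⌈13300/1900⌉ = 7 discs.
A packing using 8 discs:
  disc 1: 1700 = 1700
  disc 2: 1650 = 1650
  disc 3: 1550 = 1550
  disc 4: 1350 + 500 = 1850
  disc 5: 1250 + 600 = 1850
  disc 6: 1150 + 750 = 1900
  disc 7: 1050 + 800 = 1850
  disc 8: 950 = 950
No arrangement into 7 discs stays within capacity, so 8 is optimal.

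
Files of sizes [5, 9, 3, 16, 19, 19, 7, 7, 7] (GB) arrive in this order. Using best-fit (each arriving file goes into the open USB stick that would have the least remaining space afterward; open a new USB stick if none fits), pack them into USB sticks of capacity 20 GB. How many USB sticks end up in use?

  5 → USB stick 1 (new)  [load 5/20]
  9 → USB stick 1  [load 14/20]
  3 → USB stick 1  [load 17/20]
  16 → USB stick 2 (new)  [load 16/20]
  19 → USB stick 3 (new)  [load 19/20]
  19 → USB stick 4 (new)  [load 19/20]
  7 → USB stick 5 (new)  [load 7/20]
  7 → USB stick 5  [load 14/20]
  7 → USB stick 6 (new)  [load 7/20]
6 USB sticks opened.

6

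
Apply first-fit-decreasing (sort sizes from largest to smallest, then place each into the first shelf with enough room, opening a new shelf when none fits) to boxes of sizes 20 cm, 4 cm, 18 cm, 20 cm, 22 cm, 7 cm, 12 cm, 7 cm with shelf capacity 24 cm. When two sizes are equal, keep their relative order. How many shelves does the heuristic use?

Sorted descending: 22, 20, 20, 18, 12, 7, 7, 4.
  22 → shelf 1 (new)  [load 22/24]
  20 → shelf 2 (new)  [load 20/24]
  20 → shelf 3 (new)  [load 20/24]
  18 → shelf 4 (new)  [load 18/24]
  12 → shelf 5 (new)  [load 12/24]
  7 → shelf 5  [load 19/24]
  7 → shelf 6 (new)  [load 7/24]
  4 → shelf 2  [load 24/24]
6 shelves opened.

6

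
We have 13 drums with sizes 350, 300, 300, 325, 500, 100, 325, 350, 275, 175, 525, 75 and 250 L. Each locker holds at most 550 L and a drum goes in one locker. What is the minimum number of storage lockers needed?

9

Total = 525 + 500 + 350 + 350 + 325 + 325 + 300 + 300 + 275 + 250 + 175 + 100 + 75 = 3850 L.
Lower bound: ⌈3850/550⌉ = 7 storage lockers.
Also, 8 drums each exceed 275 L, and no two of those can share a locker, so at least 8 storage lockers are needed.
A packing using 9 storage lockers:
  locker 1: 525 = 525
  locker 2: 500 = 500
  locker 3: 350 + 175 = 525
  locker 4: 350 + 100 + 75 = 525
  locker 5: 325 = 325
  locker 6: 325 = 325
  locker 7: 300 + 250 = 550
  locker 8: 300 = 300
  locker 9: 275 = 275
No arrangement into 8 storage lockers stays within capacity, so 9 is optimal.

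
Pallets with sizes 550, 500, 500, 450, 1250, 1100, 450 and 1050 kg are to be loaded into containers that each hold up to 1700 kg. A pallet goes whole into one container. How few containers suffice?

4

Total = 1250 + 1100 + 1050 + 550 + 500 + 500 + 450 + 450 = 5850 kg.
Lower bound: ⌈5850/1700⌉ = 4 containers.
A packing using 4 containers:
  container 1: 1250 + 450 = 1700
  container 2: 1100 + 550 = 1650
  container 3: 1050 + 500 = 1550
  container 4: 500 + 450 = 950
This matches the lower bound, so 4 is optimal.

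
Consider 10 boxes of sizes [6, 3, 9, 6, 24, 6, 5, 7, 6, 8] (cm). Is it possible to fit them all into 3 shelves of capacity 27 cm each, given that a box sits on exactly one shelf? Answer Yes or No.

Yes

A valid assignment using 3 shelves:
  shelf 1: 24 + 3 = 27
  shelf 2: 9 + 7 + 6 + 5 = 27
  shelf 3: 8 + 6 + 6 + 6 = 26
Every load is within 27 cm, so 3 shelves suffice.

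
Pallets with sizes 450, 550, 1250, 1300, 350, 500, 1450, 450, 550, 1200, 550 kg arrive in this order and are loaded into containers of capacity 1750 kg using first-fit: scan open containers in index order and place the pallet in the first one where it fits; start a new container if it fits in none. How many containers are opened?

  450 → container 1 (new)  [load 450/1750]
  550 → container 1  [load 1000/1750]
  1250 → container 2 (new)  [load 1250/1750]
  1300 → container 3 (new)  [load 1300/1750]
  350 → container 1  [load 1350/1750]
  500 → container 2  [load 1750/1750]
  1450 → container 4 (new)  [load 1450/1750]
  450 → container 3  [load 1750/1750]
  550 → container 5 (new)  [load 550/1750]
  1200 → container 5  [load 1750/1750]
  550 → container 6 (new)  [load 550/1750]
6 containers opened.

6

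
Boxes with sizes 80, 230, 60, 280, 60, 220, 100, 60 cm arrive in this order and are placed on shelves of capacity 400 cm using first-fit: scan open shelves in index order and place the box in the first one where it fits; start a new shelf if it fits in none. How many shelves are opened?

  80 → shelf 1 (new)  [load 80/400]
  230 → shelf 1  [load 310/400]
  60 → shelf 1  [load 370/400]
  280 → shelf 2 (new)  [load 280/400]
  60 → shelf 2  [load 340/400]
  220 → shelf 3 (new)  [load 220/400]
  100 → shelf 3  [load 320/400]
  60 → shelf 2  [load 400/400]
3 shelves opened.

3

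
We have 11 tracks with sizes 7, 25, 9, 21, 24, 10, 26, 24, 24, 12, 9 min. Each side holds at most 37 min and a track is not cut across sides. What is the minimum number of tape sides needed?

6

Total = 26 + 25 + 24 + 24 + 24 + 21 + 12 + 10 + 9 + 9 + 7 = 191 min.
Lower bound: ⌈191/37⌉ = 6 tape sides.
A packing using 6 tape sides:
  side 1: 26 + 10 = 36
  side 2: 25 + 12 = 37
  side 3: 24 + 9 = 33
  side 4: 24 + 9 = 33
  side 5: 24 + 7 = 31
  side 6: 21 = 21
This matches the lower bound, so 6 is optimal.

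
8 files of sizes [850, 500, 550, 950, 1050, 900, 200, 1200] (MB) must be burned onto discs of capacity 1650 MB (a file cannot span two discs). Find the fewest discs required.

5

Total = 1200 + 1050 + 950 + 900 + 850 + 550 + 500 + 200 = 6200 MB.
Lower bound: ⌈6200/1650⌉ = 4 discs.
Also, 5 files each exceed 825 MB, and no two of those can share a disc, so at least 5 discs are needed.
A packing using 5 discs:
  disc 1: 1200 + 200 = 1400
  disc 2: 1050 + 550 = 1600
  disc 3: 950 + 500 = 1450
  disc 4: 900 = 900
  disc 5: 850 = 850
This matches the lower bound, so 5 is optimal.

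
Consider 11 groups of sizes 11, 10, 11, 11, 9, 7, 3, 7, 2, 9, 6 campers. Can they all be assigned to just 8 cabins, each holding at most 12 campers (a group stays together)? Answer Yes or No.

Total = 86 campers; ⌈86/12⌉ = 8.
The bound of 8 does not rule out 8, but exhaustive search shows no assignment into 8 cabins of capacity 12 campers exists — the minimum is 9.

No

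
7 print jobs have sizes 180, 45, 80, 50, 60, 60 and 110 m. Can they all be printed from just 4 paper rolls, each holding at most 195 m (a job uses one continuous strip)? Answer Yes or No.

A valid assignment using 4 paper rolls:
  roll 1: 180 = 180
  roll 2: 110 + 80 = 190
  roll 3: 60 + 60 + 50 = 170
  roll 4: 45 = 45
Every load is within 195 m, so 4 paper rolls suffice.

Yes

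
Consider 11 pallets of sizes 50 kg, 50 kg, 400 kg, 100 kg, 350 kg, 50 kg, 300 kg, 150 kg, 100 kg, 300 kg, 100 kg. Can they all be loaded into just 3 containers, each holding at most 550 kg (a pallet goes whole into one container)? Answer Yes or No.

No

Total = 1950 kg; ⌈1950/550⌉ = 4.
At least 4 containers are required, but only 3 are allowed.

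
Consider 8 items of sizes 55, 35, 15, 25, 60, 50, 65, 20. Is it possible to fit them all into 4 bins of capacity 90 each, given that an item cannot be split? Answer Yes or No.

A valid assignment using 4 bins:
  bin 1: 65 + 25 = 90
  bin 2: 60 + 20 = 80
  bin 3: 55 + 35 = 90
  bin 4: 50 + 15 = 65
Every load is within 90, so 4 bins suffice.

Yes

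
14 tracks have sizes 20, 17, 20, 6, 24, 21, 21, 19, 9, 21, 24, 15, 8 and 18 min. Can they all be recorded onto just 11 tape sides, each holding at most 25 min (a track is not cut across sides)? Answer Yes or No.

Yes

A valid assignment using 11 tape sides:
  side 1: 24 = 24
  side 2: 24 = 24
  side 3: 21 = 21
  side 4: 21 = 21
  side 5: 21 = 21
  side 6: 20 = 20
  side 7: 20 = 20
  side 8: 19 + 6 = 25
  side 9: 18 = 18
  side 10: 17 + 8 = 25
  side 11: 15 + 9 = 24
Every load is within 25 min, so 11 tape sides suffice.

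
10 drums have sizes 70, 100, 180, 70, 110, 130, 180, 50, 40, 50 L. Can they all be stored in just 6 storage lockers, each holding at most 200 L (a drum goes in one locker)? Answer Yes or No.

Yes

A valid assignment using 6 storage lockers:
  locker 1: 180 = 180
  locker 2: 180 = 180
  locker 3: 130 + 70 = 200
  locker 4: 110 + 70 = 180
  locker 5: 100 + 50 + 50 = 200
  locker 6: 40 = 40
Every load is within 200 L, so 6 storage lockers suffice.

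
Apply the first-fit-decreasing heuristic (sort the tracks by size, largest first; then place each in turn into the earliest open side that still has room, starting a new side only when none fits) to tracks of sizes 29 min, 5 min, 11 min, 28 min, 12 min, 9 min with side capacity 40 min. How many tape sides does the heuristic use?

3

Sorted descending: 29, 28, 12, 11, 9, 5.
  29 → side 1 (new)  [load 29/40]
  28 → side 2 (new)  [load 28/40]
  12 → side 2  [load 40/40]
  11 → side 1  [load 40/40]
  9 → side 3 (new)  [load 9/40]
  5 → side 3  [load 14/40]
3 tape sides opened.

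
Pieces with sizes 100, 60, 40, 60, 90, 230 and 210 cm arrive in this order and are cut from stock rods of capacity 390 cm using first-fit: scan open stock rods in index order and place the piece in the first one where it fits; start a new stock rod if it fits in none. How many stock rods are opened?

3

  100 → stock rod 1 (new)  [load 100/390]
  60 → stock rod 1  [load 160/390]
  40 → stock rod 1  [load 200/390]
  60 → stock rod 1  [load 260/390]
  90 → stock rod 1  [load 350/390]
  230 → stock rod 2 (new)  [load 230/390]
  210 → stock rod 3 (new)  [load 210/390]
3 stock rods opened.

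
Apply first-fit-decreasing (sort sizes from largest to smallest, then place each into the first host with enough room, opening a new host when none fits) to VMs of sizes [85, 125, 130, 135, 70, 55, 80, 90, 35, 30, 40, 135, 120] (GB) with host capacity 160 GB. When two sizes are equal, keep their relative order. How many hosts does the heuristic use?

8

Sorted descending: 135, 135, 130, 125, 120, 90, 85, 80, 70, 55, 40, 35, 30.
  135 → host 1 (new)  [load 135/160]
  135 → host 2 (new)  [load 135/160]
  130 → host 3 (new)  [load 130/160]
  125 → host 4 (new)  [load 125/160]
  120 → host 5 (new)  [load 120/160]
  90 → host 6 (new)  [load 90/160]
  85 → host 7 (new)  [load 85/160]
  80 → host 8 (new)  [load 80/160]
  70 → host 6  [load 160/160]
  55 → host 7  [load 140/160]
  40 → host 5  [load 160/160]
  35 → host 4  [load 160/160]
  30 → host 3  [load 160/160]
8 hosts opened.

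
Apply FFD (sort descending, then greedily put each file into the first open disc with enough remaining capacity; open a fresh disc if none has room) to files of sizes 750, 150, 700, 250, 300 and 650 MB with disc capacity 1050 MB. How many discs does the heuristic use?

3

Sorted descending: 750, 700, 650, 300, 250, 150.
  750 → disc 1 (new)  [load 750/1050]
  700 → disc 2 (new)  [load 700/1050]
  650 → disc 3 (new)  [load 650/1050]
  300 → disc 1  [load 1050/1050]
  250 → disc 2  [load 950/1050]
  150 → disc 3  [load 800/1050]
3 discs opened.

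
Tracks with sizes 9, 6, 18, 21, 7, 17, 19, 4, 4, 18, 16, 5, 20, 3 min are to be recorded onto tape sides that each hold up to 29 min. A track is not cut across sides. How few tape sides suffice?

7

Total = 21 + 20 + 19 + 18 + 18 + 17 + 16 + 9 + 7 + 6 + 5 + 4 + 4 + 3 = 167 min.
Lower bound: ⌈167/29⌉ = 6 tape sides.
Also, 7 tracks each exceed 29/2 min, and no two of those can share a side, so at least 7 tape sides are needed.
A packing using 7 tape sides:
  side 1: 21 + 7 = 28
  side 2: 20 + 9 = 29
  side 3: 19 + 6 + 4 = 29
  side 4: 18 + 5 + 4 = 27
  side 5: 18 + 3 = 21
  side 6: 17 = 17
  side 7: 16 = 16
This matches the lower bound, so 7 is optimal.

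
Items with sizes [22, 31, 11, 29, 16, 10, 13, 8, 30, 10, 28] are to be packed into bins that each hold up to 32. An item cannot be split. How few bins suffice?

7

Total = 31 + 30 + 29 + 28 + 22 + 16 + 13 + 11 + 10 + 10 + 8 = 208.
Lower bound: ⌈208/32⌉ = 7 bins.
A packing using 7 bins:
  bin 1: 31 = 31
  bin 2: 30 = 30
  bin 3: 29 = 29
  bin 4: 28 = 28
  bin 5: 22 + 10 = 32
  bin 6: 16 + 13 = 29
  bin 7: 11 + 10 + 8 = 29
This matches the lower bound, so 7 is optimal.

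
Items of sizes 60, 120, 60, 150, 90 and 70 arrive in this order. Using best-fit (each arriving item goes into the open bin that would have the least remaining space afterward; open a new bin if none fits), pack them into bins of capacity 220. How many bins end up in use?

3

  60 → bin 1 (new)  [load 60/220]
  120 → bin 1  [load 180/220]
  60 → bin 2 (new)  [load 60/220]
  150 → bin 2  [load 210/220]
  90 → bin 3 (new)  [load 90/220]
  70 → bin 3  [load 160/220]
3 bins opened.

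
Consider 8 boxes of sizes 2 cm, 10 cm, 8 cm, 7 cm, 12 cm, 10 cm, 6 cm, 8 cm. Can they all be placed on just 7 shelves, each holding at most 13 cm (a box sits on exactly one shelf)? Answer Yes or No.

Yes

A valid assignment using 6 shelves:
  shelf 1: 12 = 12
  shelf 2: 10 + 2 = 12
  shelf 3: 10 = 10
  shelf 4: 8 = 8
  shelf 5: 8 = 8
  shelf 6: 7 + 6 = 13
That uses only 6 ≤ 7, so 7 shelves are enough.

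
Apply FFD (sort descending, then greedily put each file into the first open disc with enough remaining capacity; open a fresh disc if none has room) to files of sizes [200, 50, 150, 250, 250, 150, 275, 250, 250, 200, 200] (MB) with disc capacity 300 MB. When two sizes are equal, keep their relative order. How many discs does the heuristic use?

Sorted descending: 275, 250, 250, 250, 250, 200, 200, 200, 150, 150, 50.
  275 → disc 1 (new)  [load 275/300]
  250 → disc 2 (new)  [load 250/300]
  250 → disc 3 (new)  [load 250/300]
  250 → disc 4 (new)  [load 250/300]
  250 → disc 5 (new)  [load 250/300]
  200 → disc 6 (new)  [load 200/300]
  200 → disc 7 (new)  [load 200/300]
  200 → disc 8 (new)  [load 200/300]
  150 → disc 9 (new)  [load 150/300]
  150 → disc 9  [load 300/300]
  50 → disc 2  [load 300/300]
9 discs opened.

9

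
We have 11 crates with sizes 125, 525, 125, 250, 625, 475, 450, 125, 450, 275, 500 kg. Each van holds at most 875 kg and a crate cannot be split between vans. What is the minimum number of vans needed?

6

Total = 625 + 525 + 500 + 475 + 450 + 450 + 275 + 250 + 125 + 125 + 125 = 3925 kg.
Lower bound: ⌈3925/875⌉ = 5 vans.
Also, 6 crates each exceed 875/2 kg, and no two of those can share a van, so at least 6 vans are needed.
A packing using 6 vans:
  van 1: 625 + 250 = 875
  van 2: 525 + 275 = 800
  van 3: 500 + 125 + 125 + 125 = 875
  van 4: 475 = 475
  van 5: 450 = 450
  van 6: 450 = 450
This matches the lower bound, so 6 is optimal.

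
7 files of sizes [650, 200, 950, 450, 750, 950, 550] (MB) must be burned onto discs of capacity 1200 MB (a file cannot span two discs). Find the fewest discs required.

4

Total = 950 + 950 + 750 + 650 + 550 + 450 + 200 = 4500 MB.
Lower bound: ⌈4500/1200⌉ = 4 discs.
A packing using 4 discs:
  disc 1: 950 + 200 = 1150
  disc 2: 950 = 950
  disc 3: 750 + 450 = 1200
  disc 4: 650 + 550 = 1200
This matches the lower bound, so 4 is optimal.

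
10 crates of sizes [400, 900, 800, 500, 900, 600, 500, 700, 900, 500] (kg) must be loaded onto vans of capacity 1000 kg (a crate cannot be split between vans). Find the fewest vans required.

Total = 900 + 900 + 900 + 800 + 700 + 600 + 500 + 500 + 500 + 400 = 6700 kg.
Lower bound: ⌈6700/1000⌉ = 7 vans.
A packing using 8 vans:
  van 1: 900 = 900
  van 2: 900 = 900
  van 3: 900 = 900
  van 4: 800 = 800
  van 5: 700 = 700
  van 6: 600 + 400 = 1000
  van 7: 500 + 500 = 1000
  van 8: 500 = 500
No arrangement into 7 vans stays within capacity, so 8 is optimal.

8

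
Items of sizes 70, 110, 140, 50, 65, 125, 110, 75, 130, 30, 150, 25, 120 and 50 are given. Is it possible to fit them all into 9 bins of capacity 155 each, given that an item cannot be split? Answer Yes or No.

Total = 1250; ⌈1250/155⌉ = 9.
The bound of 9 does not rule out 9, but exhaustive search shows no assignment into 9 bins of capacity 155 exists — the minimum is 10.

No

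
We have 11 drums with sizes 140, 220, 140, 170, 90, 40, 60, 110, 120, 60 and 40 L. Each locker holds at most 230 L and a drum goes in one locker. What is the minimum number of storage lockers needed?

Total = 220 + 170 + 140 + 140 + 120 + 110 + 90 + 60 + 60 + 40 + 40 = 1190 L.
Lower bound: ⌈1190/230⌉ = 6 storage lockers.
A packing using 6 storage lockers:
  locker 1: 220 = 220
  locker 2: 170 + 60 = 230
  locker 3: 140 + 90 = 230
  locker 4: 140 + 60 = 200
  locker 5: 120 + 110 = 230
  locker 6: 40 + 40 = 80
This matches the lower bound, so 6 is optimal.

6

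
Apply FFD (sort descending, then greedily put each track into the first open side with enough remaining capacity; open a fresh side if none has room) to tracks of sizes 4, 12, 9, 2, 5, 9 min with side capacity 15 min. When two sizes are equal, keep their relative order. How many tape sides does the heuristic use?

Sorted descending: 12, 9, 9, 5, 4, 2.
  12 → side 1 (new)  [load 12/15]
  9 → side 2 (new)  [load 9/15]
  9 → side 3 (new)  [load 9/15]
  5 → side 2  [load 14/15]
  4 → side 3  [load 13/15]
  2 → side 1  [load 14/15]
3 tape sides opened.

3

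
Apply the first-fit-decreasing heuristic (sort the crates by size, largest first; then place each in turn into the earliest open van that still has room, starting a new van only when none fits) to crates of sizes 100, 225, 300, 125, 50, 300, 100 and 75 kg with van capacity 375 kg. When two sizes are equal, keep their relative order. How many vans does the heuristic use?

4

Sorted descending: 300, 300, 225, 125, 100, 100, 75, 50.
  300 → van 1 (new)  [load 300/375]
  300 → van 2 (new)  [load 300/375]
  225 → van 3 (new)  [load 225/375]
  125 → van 3  [load 350/375]
  100 → van 4 (new)  [load 100/375]
  100 → van 4  [load 200/375]
  75 → van 1  [load 375/375]
  50 → van 2  [load 350/375]
4 vans opened.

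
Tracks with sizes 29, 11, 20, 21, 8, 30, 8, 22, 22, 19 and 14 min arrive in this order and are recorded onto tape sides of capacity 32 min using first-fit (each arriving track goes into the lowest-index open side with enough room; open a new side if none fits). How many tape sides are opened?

8

  29 → side 1 (new)  [load 29/32]
  11 → side 2 (new)  [load 11/32]
  20 → side 2  [load 31/32]
  21 → side 3 (new)  [load 21/32]
  8 → side 3  [load 29/32]
  30 → side 4 (new)  [load 30/32]
  8 → side 5 (new)  [load 8/32]
  22 → side 5  [load 30/32]
  22 → side 6 (new)  [load 22/32]
  19 → side 7 (new)  [load 19/32]
  14 → side 8 (new)  [load 14/32]
8 tape sides opened.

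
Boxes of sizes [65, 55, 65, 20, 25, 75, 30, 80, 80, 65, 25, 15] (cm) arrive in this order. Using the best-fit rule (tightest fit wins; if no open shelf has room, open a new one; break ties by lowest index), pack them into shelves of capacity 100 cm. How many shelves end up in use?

7

  65 → shelf 1 (new)  [load 65/100]
  55 → shelf 2 (new)  [load 55/100]
  65 → shelf 3 (new)  [load 65/100]
  20 → shelf 1  [load 85/100]
  25 → shelf 3  [load 90/100]
  75 → shelf 4 (new)  [load 75/100]
  30 → shelf 2  [load 85/100]
  80 → shelf 5 (new)  [load 80/100]
  80 → shelf 6 (new)  [load 80/100]
  65 → shelf 7 (new)  [load 65/100]
  25 → shelf 4  [load 100/100]
  15 → shelf 1  [load 100/100]
7 shelves opened.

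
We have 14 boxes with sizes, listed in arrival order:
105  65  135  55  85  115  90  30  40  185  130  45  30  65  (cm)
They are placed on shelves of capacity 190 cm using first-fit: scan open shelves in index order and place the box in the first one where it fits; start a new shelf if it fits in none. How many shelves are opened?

  105 → shelf 1 (new)  [load 105/190]
  65 → shelf 1  [load 170/190]
  135 → shelf 2 (new)  [load 135/190]
  55 → shelf 2  [load 190/190]
  85 → shelf 3 (new)  [load 85/190]
  115 → shelf 4 (new)  [load 115/190]
  90 → shelf 3  [load 175/190]
  30 → shelf 4  [load 145/190]
  40 → shelf 4  [load 185/190]
  185 → shelf 5 (new)  [load 185/190]
  130 → shelf 6 (new)  [load 130/190]
  45 → shelf 6  [load 175/190]
  30 → shelf 7 (new)  [load 30/190]
  65 → shelf 7  [load 95/190]
7 shelves opened.

7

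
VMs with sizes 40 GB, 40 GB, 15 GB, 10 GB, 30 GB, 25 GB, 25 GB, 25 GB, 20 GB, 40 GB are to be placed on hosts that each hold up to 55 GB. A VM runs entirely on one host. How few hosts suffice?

6

Total = 40 + 40 + 40 + 30 + 25 + 25 + 25 + 20 + 15 + 10 = 270 GB.
Lower bound: ⌈270/55⌉ = 5 hosts.
A packing using 6 hosts:
  host 1: 40 + 15 = 55
  host 2: 40 + 10 = 50
  host 3: 40 = 40
  host 4: 30 + 25 = 55
  host 5: 25 + 25 = 50
  host 6: 20 = 20
No arrangement into 5 hosts stays within capacity, so 6 is optimal.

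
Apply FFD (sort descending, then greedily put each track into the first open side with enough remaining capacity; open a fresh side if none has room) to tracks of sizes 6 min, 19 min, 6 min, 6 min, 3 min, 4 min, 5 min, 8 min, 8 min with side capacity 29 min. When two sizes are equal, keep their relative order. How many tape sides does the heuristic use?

Sorted descending: 19, 8, 8, 6, 6, 6, 5, 4, 3.
  19 → side 1 (new)  [load 19/29]
  8 → side 1  [load 27/29]
  8 → side 2 (new)  [load 8/29]
  6 → side 2  [load 14/29]
  6 → side 2  [load 20/29]
  6 → side 2  [load 26/29]
  5 → side 3 (new)  [load 5/29]
  4 → side 3  [load 9/29]
  3 → side 2  [load 29/29]
3 tape sides opened.

3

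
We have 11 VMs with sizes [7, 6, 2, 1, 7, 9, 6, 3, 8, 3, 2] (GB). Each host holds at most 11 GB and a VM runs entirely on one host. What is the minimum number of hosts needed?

Total = 9 + 8 + 7 + 7 + 6 + 6 + 3 + 3 + 2 + 2 + 1 = 54 GB.
Lower bound: ⌈54/11⌉ = 5 hosts.
Also, 6 VMs each exceed 11/2 GB, and no two of those can share a host, so at least 6 hosts are needed.
A packing using 6 hosts:
  host 1: 9 + 2 = 11
  host 2: 8 + 3 = 11
  host 3: 7 + 3 + 1 = 11
  host 4: 7 + 2 = 9
  host 5: 6 = 6
  host 6: 6 = 6
This matches the lower bound, so 6 is optimal.

6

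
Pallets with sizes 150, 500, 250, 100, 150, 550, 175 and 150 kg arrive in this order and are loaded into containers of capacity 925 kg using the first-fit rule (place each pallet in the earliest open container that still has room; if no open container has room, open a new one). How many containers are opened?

  150 → container 1 (new)  [load 150/925]
  500 → container 1  [load 650/925]
  250 → container 1  [load 900/925]
  100 → container 2 (new)  [load 100/925]
  150 → container 2  [load 250/925]
  550 → container 2  [load 800/925]
  175 → container 3 (new)  [load 175/925]
  150 → container 3  [load 325/925]
3 containers opened.

3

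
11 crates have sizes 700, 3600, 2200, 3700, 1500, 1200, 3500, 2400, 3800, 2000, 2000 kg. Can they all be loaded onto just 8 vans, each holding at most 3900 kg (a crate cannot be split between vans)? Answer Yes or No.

Yes

A valid assignment using 8 vans:
  van 1: 3800 = 3800
  van 2: 3700 = 3700
  van 3: 3600 = 3600
  van 4: 3500 = 3500
  van 5: 2400 + 1500 = 3900
  van 6: 2200 + 1200 = 3400
  van 7: 2000 + 700 = 2700
  van 8: 2000 = 2000
Every load is within 3900 kg, so 8 vans suffice.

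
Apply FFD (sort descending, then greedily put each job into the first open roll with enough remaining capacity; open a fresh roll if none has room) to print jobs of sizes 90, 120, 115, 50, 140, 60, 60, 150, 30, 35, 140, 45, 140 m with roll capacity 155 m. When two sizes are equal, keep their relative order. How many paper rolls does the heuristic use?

Sorted descending: 150, 140, 140, 140, 120, 115, 90, 60, 60, 50, 45, 35, 30.
  150 → roll 1 (new)  [load 150/155]
  140 → roll 2 (new)  [load 140/155]
  140 → roll 3 (new)  [load 140/155]
  140 → roll 4 (new)  [load 140/155]
  120 → roll 5 (new)  [load 120/155]
  115 → roll 6 (new)  [load 115/155]
  90 → roll 7 (new)  [load 90/155]
  60 → roll 7  [load 150/155]
  60 → roll 8 (new)  [load 60/155]
  50 → roll 8  [load 110/155]
  45 → roll 8  [load 155/155]
  35 → roll 5  [load 155/155]
  30 → roll 6  [load 145/155]
8 paper rolls opened.

8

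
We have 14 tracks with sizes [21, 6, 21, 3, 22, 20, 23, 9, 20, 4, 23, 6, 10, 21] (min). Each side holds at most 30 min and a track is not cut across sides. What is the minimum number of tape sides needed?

8

Total = 23 + 23 + 22 + 21 + 21 + 21 + 20 + 20 + 10 + 9 + 6 + 6 + 4 + 3 = 209 min.
Lower bound: ⌈209/30⌉ = 7 tape sides.
Also, 8 tracks each exceed 15 min, and no two of those can share a side, so at least 8 tape sides are needed.
A packing using 8 tape sides:
  side 1: 23 + 6 = 29
  side 2: 23 + 6 = 29
  side 3: 22 + 4 + 3 = 29
  side 4: 21 + 9 = 30
  side 5: 21 = 21
  side 6: 21 = 21
  side 7: 20 + 10 = 30
  side 8: 20 = 20
This matches the lower bound, so 8 is optimal.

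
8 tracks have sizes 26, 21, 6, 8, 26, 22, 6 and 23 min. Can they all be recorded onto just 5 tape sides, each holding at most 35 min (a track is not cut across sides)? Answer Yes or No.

A valid assignment using 5 tape sides:
  side 1: 26 + 8 = 34
  side 2: 26 + 6 = 32
  side 3: 23 + 6 = 29
  side 4: 22 = 22
  side 5: 21 = 21
Every load is within 35 min, so 5 tape sides suffice.

Yes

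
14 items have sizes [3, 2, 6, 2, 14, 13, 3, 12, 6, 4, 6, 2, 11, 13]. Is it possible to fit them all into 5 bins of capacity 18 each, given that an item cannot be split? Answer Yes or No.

Total = 97; ⌈97/18⌉ = 6.
At least 6 bins are required, but only 5 are allowed.

No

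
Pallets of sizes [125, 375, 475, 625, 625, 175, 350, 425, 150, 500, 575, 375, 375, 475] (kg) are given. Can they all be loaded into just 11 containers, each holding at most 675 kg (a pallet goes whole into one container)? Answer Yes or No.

Yes

A valid assignment using 11 containers:
  container 1: 625 = 625
  container 2: 625 = 625
  container 3: 575 = 575
  container 4: 500 + 175 = 675
  container 5: 475 + 150 = 625
  container 6: 475 + 125 = 600
  container 7: 425 = 425
  container 8: 375 = 375
  container 9: 375 = 375
  container 10: 375 = 375
  container 11: 350 = 350
Every load is within 675 kg, so 11 containers suffice.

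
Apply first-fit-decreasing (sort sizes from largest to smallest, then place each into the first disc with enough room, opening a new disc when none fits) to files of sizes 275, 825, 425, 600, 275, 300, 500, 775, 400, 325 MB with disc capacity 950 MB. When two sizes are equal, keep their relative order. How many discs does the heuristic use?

6

Sorted descending: 825, 775, 600, 500, 425, 400, 325, 300, 275, 275.
  825 → disc 1 (new)  [load 825/950]
  775 → disc 2 (new)  [load 775/950]
  600 → disc 3 (new)  [load 600/950]
  500 → disc 4 (new)  [load 500/950]
  425 → disc 4  [load 925/950]
  400 → disc 5 (new)  [load 400/950]
  325 → disc 3  [load 925/950]
  300 → disc 5  [load 700/950]
  275 → disc 6 (new)  [load 275/950]
  275 → disc 6  [load 550/950]
6 discs opened.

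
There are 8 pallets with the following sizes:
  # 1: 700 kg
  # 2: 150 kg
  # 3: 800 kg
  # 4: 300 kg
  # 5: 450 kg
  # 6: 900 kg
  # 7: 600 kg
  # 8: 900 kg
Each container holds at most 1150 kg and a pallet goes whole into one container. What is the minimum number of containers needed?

Total = 900 + 900 + 800 + 700 + 600 + 450 + 300 + 150 = 4800 kg.
Lower bound: ⌈4800/1150⌉ = 5 containers.
A packing using 5 containers:
  container 1: 900 + 150 = 1050
  container 2: 900 = 900
  container 3: 800 + 300 = 1100
  container 4: 700 + 450 = 1150
  container 5: 600 = 600
This matches the lower bound, so 5 is optimal.

5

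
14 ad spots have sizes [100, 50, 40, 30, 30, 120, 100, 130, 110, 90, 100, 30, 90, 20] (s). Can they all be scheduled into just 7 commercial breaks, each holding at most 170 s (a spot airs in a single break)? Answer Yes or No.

No

Total = 1040 s; ⌈1040/170⌉ = 7.
8 ad spots each exceed half the capacity and cannot share a break, forcing at least 8 commercial breaks.
At least 8 commercial breaks are required, but only 7 are allowed.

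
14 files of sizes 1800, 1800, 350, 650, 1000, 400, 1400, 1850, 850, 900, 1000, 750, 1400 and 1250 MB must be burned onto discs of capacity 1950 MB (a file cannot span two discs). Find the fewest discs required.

Total = 1850 + 1800 + 1800 + 1400 + 1400 + 1250 + 1000 + 1000 + 900 + 850 + 750 + 650 + 400 + 350 = 15400 MB.
Lower bound: ⌈15400/1950⌉ = 8 discs.
A packing using 9 discs:
  disc 1: 1850 = 1850
  disc 2: 1800 = 1800
  disc 3: 1800 = 1800
  disc 4: 1400 + 400 = 1800
  disc 5: 1400 + 350 = 1750
  disc 6: 1250 + 650 = 1900
  disc 7: 1000 + 900 = 1900
  disc 8: 1000 + 850 = 1850
  disc 9: 750 = 750
No arrangement into 8 discs stays within capacity, so 9 is optimal.

9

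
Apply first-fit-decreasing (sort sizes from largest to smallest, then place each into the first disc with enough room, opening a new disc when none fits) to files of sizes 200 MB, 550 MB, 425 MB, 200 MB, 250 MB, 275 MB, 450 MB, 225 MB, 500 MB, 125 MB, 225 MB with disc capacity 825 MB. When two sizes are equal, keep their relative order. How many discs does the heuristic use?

5

Sorted descending: 550, 500, 450, 425, 275, 250, 225, 225, 200, 200, 125.
  550 → disc 1 (new)  [load 550/825]
  500 → disc 2 (new)  [load 500/825]
  450 → disc 3 (new)  [load 450/825]
  425 → disc 4 (new)  [load 425/825]
  275 → disc 1  [load 825/825]
  250 → disc 2  [load 750/825]
  225 → disc 3  [load 675/825]
  225 → disc 4  [load 650/825]
  200 → disc 5 (new)  [load 200/825]
  200 → disc 5  [load 400/825]
  125 → disc 3  [load 800/825]
5 discs opened.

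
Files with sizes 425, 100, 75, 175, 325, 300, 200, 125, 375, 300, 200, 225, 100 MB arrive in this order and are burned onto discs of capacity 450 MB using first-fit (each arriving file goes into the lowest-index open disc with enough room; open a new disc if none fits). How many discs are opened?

8

  425 → disc 1 (new)  [load 425/450]
  100 → disc 2 (new)  [load 100/450]
  75 → disc 2  [load 175/450]
  175 → disc 2  [load 350/450]
  325 → disc 3 (new)  [load 325/450]
  300 → disc 4 (new)  [load 300/450]
  200 → disc 5 (new)  [load 200/450]
  125 → disc 3  [load 450/450]
  375 → disc 6 (new)  [load 375/450]
  300 → disc 7 (new)  [load 300/450]
  200 → disc 5  [load 400/450]
  225 → disc 8 (new)  [load 225/450]
  100 → disc 2  [load 450/450]
8 discs opened.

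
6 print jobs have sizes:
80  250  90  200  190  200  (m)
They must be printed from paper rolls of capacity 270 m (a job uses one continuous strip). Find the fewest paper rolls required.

Total = 250 + 200 + 200 + 190 + 90 + 80 = 1010 m.
Lower bound: ⌈1010/270⌉ = 4 paper rolls.
A packing using 5 paper rolls:
  roll 1: 250 = 250
  roll 2: 200 = 200
  roll 3: 200 = 200
  roll 4: 190 + 80 = 270
  roll 5: 90 = 90
No arrangement into 4 paper rolls stays within capacity, so 5 is optimal.

5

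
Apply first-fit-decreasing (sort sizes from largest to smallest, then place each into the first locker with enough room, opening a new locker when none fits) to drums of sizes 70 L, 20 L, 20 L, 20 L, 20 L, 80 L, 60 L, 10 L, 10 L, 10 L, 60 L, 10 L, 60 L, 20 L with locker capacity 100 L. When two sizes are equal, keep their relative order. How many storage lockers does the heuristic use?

5

Sorted descending: 80, 70, 60, 60, 60, 20, 20, 20, 20, 20, 10, 10, 10, 10.
  80 → locker 1 (new)  [load 80/100]
  70 → locker 2 (new)  [load 70/100]
  60 → locker 3 (new)  [load 60/100]
  60 → locker 4 (new)  [load 60/100]
  60 → locker 5 (new)  [load 60/100]
  20 → locker 1  [load 100/100]
  20 → locker 2  [load 90/100]
  20 → locker 3  [load 80/100]
  20 → locker 3  [load 100/100]
  20 → locker 4  [load 80/100]
  10 → locker 2  [load 100/100]
  10 → locker 4  [load 90/100]
  10 → locker 4  [load 100/100]
  10 → locker 5  [load 70/100]
5 storage lockers opened.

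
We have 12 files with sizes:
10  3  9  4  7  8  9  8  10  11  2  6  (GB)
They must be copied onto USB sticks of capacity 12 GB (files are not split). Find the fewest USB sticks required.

9

Total = 11 + 10 + 10 + 9 + 9 + 8 + 8 + 7 + 6 + 4 + 3 + 2 = 87 GB.
Lower bound: ⌈87/12⌉ = 8 USB sticks.
A packing using 9 USB sticks:
  USB stick 1: 11 = 11
  USB stick 2: 10 + 2 = 12
  USB stick 3: 10 = 10
  USB stick 4: 9 + 3 = 12
  USB stick 5: 9 = 9
  USB stick 6: 8 + 4 = 12
  USB stick 7: 8 = 8
  USB stick 8: 7 = 7
  USB stick 9: 6 = 6
No arrangement into 8 USB sticks stays within capacity, so 9 is optimal.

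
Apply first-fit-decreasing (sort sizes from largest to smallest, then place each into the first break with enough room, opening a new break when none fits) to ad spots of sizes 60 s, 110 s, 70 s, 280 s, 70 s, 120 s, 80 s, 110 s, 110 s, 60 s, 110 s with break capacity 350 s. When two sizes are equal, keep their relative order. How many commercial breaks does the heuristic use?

4

Sorted descending: 280, 120, 110, 110, 110, 110, 80, 70, 70, 60, 60.
  280 → break 1 (new)  [load 280/350]
  120 → break 2 (new)  [load 120/350]
  110 → break 2  [load 230/350]
  110 → break 2  [load 340/350]
  110 → break 3 (new)  [load 110/350]
  110 → break 3  [load 220/350]
  80 → break 3  [load 300/350]
  70 → break 1  [load 350/350]
  70 → break 4 (new)  [load 70/350]
  60 → break 4  [load 130/350]
  60 → break 4  [load 190/350]
4 commercial breaks opened.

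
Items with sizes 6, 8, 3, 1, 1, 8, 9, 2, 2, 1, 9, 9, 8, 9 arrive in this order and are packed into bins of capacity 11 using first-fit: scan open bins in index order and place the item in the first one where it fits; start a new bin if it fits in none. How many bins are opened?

  6 → bin 1 (new)  [load 6/11]
  8 → bin 2 (new)  [load 8/11]
  3 → bin 1  [load 9/11]
  1 → bin 1  [load 10/11]
  1 → bin 1  [load 11/11]
  8 → bin 3 (new)  [load 8/11]
  9 → bin 4 (new)  [load 9/11]
  2 → bin 2  [load 10/11]
  2 → bin 3  [load 10/11]
  1 → bin 2  [load 11/11]
  9 → bin 5 (new)  [load 9/11]
  9 → bin 6 (new)  [load 9/11]
  8 → bin 7 (new)  [load 8/11]
  9 → bin 8 (new)  [load 9/11]
8 bins opened.

8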